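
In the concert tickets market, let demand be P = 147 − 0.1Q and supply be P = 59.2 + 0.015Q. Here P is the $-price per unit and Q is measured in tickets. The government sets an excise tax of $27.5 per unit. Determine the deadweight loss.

$3288.04

Competitive equilibrium: 147 − 0.1Q = 59.2 + 0.015Q → Q* = 763.4783, P* = 70.6522.
With the tax, the buyer price exceeds the seller price by 27.5: (147 − 0.1Q) − (59.2 + 0.015Q) = 27.5 → Q' = 524.3478.
ΔQ = 763.4783 − 524.3478 = 239.1305; the wedge equals the tax, 27.5.
DWL = ½ × 239.1305 × 27.5 = $3288.04.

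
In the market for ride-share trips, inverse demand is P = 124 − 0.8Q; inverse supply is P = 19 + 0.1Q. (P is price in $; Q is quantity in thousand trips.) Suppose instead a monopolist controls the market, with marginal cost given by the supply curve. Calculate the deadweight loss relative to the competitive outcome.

$1356.40 thousand

Competitive equilibrium: 124 − 0.8Q = 19 + 0.1Q → Q* = 116.6667, P* = 30.6667.
Marginal revenue: MR = 124 − 1.6Q. Set MR = MC: 124 − 1.6Q = 19 + 0.1Q → Q_m = 61.7647.
Price P_m = 124 − 0.8·61.7647 = 74.5882; MC(Q_m) = 19 + 0.1·61.7647 = 25.1765.
Competitive Q* = 116.6667, so ΔQ = 54.902; wedge = 74.5882 − 25.1765 = 49.4117.
The triangle = ½ × 54.902 × 49.4117 = $1356.40 thousand.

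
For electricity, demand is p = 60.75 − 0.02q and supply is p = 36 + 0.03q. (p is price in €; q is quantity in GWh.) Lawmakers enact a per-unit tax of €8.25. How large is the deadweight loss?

€680.625

Competitive equilibrium: 60.75 − 0.02q = 36 + 0.03q → q* = 495, p* = 50.85.
With the tax, the buyer price exceeds the seller price by 8.25: (60.75 − 0.02q) − (36 + 0.03q) = 8.25 → q' = 330.
Δq = 495 − 330 = 165; the wedge equals the tax, 8.25.
Welfare loss = ½ × 165 × 8.25 = €680.625.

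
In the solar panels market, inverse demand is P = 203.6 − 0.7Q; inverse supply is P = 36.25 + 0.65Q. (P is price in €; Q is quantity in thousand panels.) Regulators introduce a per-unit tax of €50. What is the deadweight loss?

€925.93 thousand

Competitive equilibrium: 203.6 − 0.7Q = 36.25 + 0.65Q → Q* = 123.963, P* = 116.8259.
With the tax, the buyer price exceeds the seller price by 50: (203.6 − 0.7Q) − (36.25 + 0.65Q) = 50 → Q' = 86.9259.
ΔQ = 123.963 − 86.9259 = 37.0371; the wedge equals the tax, 50.
The triangle = ½ × 37.0371 × 50 = €925.93 thousand.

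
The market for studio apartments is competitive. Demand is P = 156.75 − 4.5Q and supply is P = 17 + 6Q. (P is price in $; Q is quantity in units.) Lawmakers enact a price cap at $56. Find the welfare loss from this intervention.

$243.44

Competitive equilibrium: 156.75 − 4.5Q = 17 + 6Q → Q* = 13.3095, P* = 96.8571.
At the ceiling P = 56, quantity supplied = (56 − 17)/6 = 6.5.
Willingness to pay at Q' = 6.5: 156.75 − 4.5·6.5 = 127.5.
ΔQ = 13.3095 − 6.5 = 6.8095; wedge = 127.5 − 56 = 71.5.
DWL = ½ × 6.8095 × 71.5 = $243.44.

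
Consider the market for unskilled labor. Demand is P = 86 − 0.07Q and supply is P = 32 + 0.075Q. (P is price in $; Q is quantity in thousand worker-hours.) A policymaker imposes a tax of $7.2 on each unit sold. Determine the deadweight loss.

Competitive equilibrium: 86 − 0.07Q = 32 + 0.075Q → Q* = 372.4138, P* = 59.931.
With the tax, the buyer price exceeds the seller price by 7.2: (86 − 0.07Q) − (32 + 0.075Q) = 7.2 → Q' = 322.7586.
ΔQ = 372.4138 − 322.7586 = 49.6552; the wedge equals the tax, 7.2.
The triangle = ½ × 49.6552 × 7.2 = $178.76 thousand.

$178.76 thousand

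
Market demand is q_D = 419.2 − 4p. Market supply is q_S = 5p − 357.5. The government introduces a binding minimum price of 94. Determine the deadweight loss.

In inverse form: demand p = 104.8 − 0.25q, supply p = 71.5 + 0.2q.
Competitive equilibrium: 104.8 − 0.25q = 71.5 + 0.2q → q* = 74, p* = 86.3.
At the floor p = 94, quantity demanded = (104.8 − 94)/0.25 = 43.2.
Sellers' marginal cost at q' = 43.2: 71.5 + 0.2·43.2 = 80.14.
Δq = 74 − 43.2 = 30.8; wedge = 94 − 80.14 = 13.86.
Welfare loss = ½ × 30.8 × 13.86 = 213.444.

213.444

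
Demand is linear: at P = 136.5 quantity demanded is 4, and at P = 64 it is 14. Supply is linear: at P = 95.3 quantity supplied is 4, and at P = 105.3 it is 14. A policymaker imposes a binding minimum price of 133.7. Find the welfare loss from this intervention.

87.58

Demand slope = (64 − 136.5)/(14 − 4) = −7.25, so P = 165.5 − 7.25Q.
Supply slope = (105.3 − 95.3)/(14 − 4) = 1, so P = 91.3 + Q.
Competitive equilibrium: 165.5 − 7.25Q = 91.3 + Q → Q* = 8.9939, P* = 100.2939.
At the floor P = 133.7, quantity demanded = (165.5 − 133.7)/7.25 = 4.3862.
Sellers' marginal cost at Q' = 4.3862: 91.3 + 1·4.3862 = 95.6862.
ΔQ = 8.9939 − 4.3862 = 4.6077; wedge = 133.7 − 95.6862 = 38.0138.
The triangle = ½ × 4.6077 × 38.0138 = 87.58.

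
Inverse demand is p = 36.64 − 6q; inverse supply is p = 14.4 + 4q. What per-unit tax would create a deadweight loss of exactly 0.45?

Competitive equilibrium: 36.64 − 6q = 14.4 + 4q → q* = 2.224, p* = 23.296.
A tax t gives Δq = t/10 and wedge t, so DWL = t²/20.
t²/20 = 0.45 → t² = 9 → t = 3.

3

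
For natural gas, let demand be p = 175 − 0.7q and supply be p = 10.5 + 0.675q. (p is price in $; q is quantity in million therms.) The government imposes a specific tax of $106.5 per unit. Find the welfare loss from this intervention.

$4124.45 million

Competitive equilibrium: 175 − 0.7q = 10.5 + 0.675q → q* = 119.63636, p* = 91.25455.
With the tax, the buyer price exceeds the seller price by 106.5: (175 − 0.7q) − (10.5 + 0.675q) = 106.5 → q' = 42.18182.
Δq = 119.63636 − 42.18182 = 77.45454; the wedge equals the tax, 106.5.
The triangle = ½ × 77.45454 × 106.5 = $4124.45 million.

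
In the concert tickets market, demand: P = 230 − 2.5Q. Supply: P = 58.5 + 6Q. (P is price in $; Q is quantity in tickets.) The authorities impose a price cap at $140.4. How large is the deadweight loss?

Competitive equilibrium: 230 − 2.5Q = 58.5 + 6Q → Q* = 20.1765, P* = 179.5588.
At the ceiling P = 140.4, quantity supplied = (140.4 − 58.5)/6 = 13.65.
Willingness to pay at Q' = 13.65: 230 − 2.5·13.65 = 195.875.
ΔQ = 20.1765 − 13.65 = 6.5265; wedge = 195.875 − 140.4 = 55.475.
The triangle = ½ × 6.5265 × 55.475 = $181.03.

$181.03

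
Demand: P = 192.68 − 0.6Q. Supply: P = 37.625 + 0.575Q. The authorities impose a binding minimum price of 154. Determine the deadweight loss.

Competitive equilibrium: 192.68 − 0.6Q = 37.625 + 0.575Q → Q* = 131.9617, P* = 113.503.
At the floor P = 154, quantity demanded = (192.68 − 154)/0.6 = 64.4667.
Sellers' marginal cost at Q' = 64.4667: 37.625 + 0.575·64.4667 = 74.6934.
ΔQ = 131.9617 − 64.4667 = 67.495; wedge = 154 − 74.6934 = 79.3066.
Welfare loss = ½ × 67.495 × 79.3066 = 2676.40.

2676.40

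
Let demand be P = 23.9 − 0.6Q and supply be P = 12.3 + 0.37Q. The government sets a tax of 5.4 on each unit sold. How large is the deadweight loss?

Competitive equilibrium: 23.9 − 0.6Q = 12.3 + 0.37Q → Q* = 11.9588, P* = 16.7247.
With the tax, the buyer price exceeds the seller price by 5.4: (23.9 − 0.6Q) − (12.3 + 0.37Q) = 5.4 → Q' = 6.3918.
ΔQ = 11.9588 − 6.3918 = 5.567; the wedge equals the tax, 5.4.
Deadweight loss = ½ × 5.567 × 5.4 = 15.03.

15.03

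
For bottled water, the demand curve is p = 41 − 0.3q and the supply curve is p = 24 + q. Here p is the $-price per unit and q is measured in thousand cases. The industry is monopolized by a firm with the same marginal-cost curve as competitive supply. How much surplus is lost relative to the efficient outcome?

$3.91 thousand

Competitive equilibrium: 41 − 0.3q = 24 + q → q* = 13.0769, p* = 37.0769.
Marginal revenue: MR = 41 − 0.6q. Set MR = MC: 41 − 0.6q = 24 + q → q_m = 10.625.
Price p_m = 41 − 0.3·10.625 = 37.8125; MC(q_m) = 24 + 1·10.625 = 34.625.
Competitive q* = 13.0769, so Δq = 2.4519; wedge = 37.8125 − 34.625 = 3.1875.
The triangle = ½ × 2.4519 × 3.1875 = $3.91 thousand.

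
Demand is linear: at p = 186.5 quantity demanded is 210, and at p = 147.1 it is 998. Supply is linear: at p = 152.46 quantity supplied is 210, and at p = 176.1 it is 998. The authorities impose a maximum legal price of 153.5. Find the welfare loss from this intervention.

Demand slope = (147.1 − 186.5)/(998 − 210) = −0.05, so p = 197 − 0.05q.
Supply slope = (176.1 − 152.46)/(998 − 210) = 0.03, so p = 146.16 + 0.03q.
Competitive equilibrium: 197 − 0.05q = 146.16 + 0.03q → q* = 635.5, p* = 165.225.
At the ceiling p = 153.5, quantity supplied = (153.5 − 146.16)/0.03 = 244.6667.
Willingness to pay at q' = 244.6667: 197 − 0.05·244.6667 = 184.7667.
Δq = 635.5 − 244.6667 = 390.8333; wedge = 184.7667 − 153.5 = 31.2667.
Deadweight loss = ½ × 390.8333 × 31.2667 = 6110.03.

6110.03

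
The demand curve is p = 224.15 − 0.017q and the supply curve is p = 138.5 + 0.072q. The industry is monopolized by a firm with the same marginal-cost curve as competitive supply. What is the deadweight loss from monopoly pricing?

1060.04

Competitive equilibrium: 224.15 − 0.017q = 138.5 + 0.072q → q* = 962.3596, p* = 207.7899.
Marginal revenue: MR = 224.15 − 0.034q. Set MR = MC: 224.15 − 0.034q = 138.5 + 0.072q → q_m = 808.0189.
Price p_m = 224.15 − 0.017·808.0189 = 210.4137; MC(q_m) = 138.5 + 0.072·808.0189 = 196.6774.
Competitive q* = 962.3596, so Δq = 154.3407; wedge = 210.4137 − 196.6774 = 13.7363.
Deadweight loss = ½ × 154.3407 × 13.7363 = 1060.04.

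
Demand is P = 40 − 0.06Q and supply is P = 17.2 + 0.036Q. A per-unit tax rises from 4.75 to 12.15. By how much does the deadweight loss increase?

Competitive equilibrium: 40 − 0.06Q = 17.2 + 0.036Q → Q* = 237.5, P* = 25.75.
For a per-unit tax t: ΔQ = t/0.096, so DWL = ½·t·(t/0.096) = t²/0.192.
At t = 4.75: DWL = 117.513. At t = 12.15: DWL = 768.867.
Increase = 768.867 − 117.513 = 651.35.

651.35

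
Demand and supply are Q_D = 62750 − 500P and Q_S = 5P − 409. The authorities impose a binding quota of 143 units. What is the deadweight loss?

543.20

In inverse form: demand P = 125.5 − 0.002Q, supply P = 81.8 + 0.2Q.
Competitive equilibrium: 125.5 − 0.002Q = 81.8 + 0.2Q → Q* = 216.3366, P* = 125.0673.
At Q = 143: demand price = 125.5 − 0.002·143 = 125.214; supply price = 81.8 + 0.2·143 = 110.4.
ΔQ = 216.3366 − 143 = 73.3366; wedge = 125.214 − 110.4 = 14.814.
DWL = ½ × 73.3366 × 14.814 = 543.20.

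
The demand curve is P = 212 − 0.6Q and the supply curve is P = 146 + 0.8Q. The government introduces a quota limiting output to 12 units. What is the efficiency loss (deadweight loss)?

864.51

Competitive equilibrium: 212 − 0.6Q = 146 + 0.8Q → Q* = 47.14286, P* = 183.71429.
At Q = 12: demand price = 212 − 0.6·12 = 204.8; supply price = 146 + 0.8·12 = 155.6.
ΔQ = 47.14286 − 12 = 35.14286; wedge = 204.8 − 155.6 = 49.2.
Deadweight loss = ½ × 35.14286 × 49.2 = 864.51.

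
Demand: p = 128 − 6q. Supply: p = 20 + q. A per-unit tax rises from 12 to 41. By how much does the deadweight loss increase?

Competitive equilibrium: 128 − 6q = 20 + q → q* = 15.4286, p* = 35.4286.
For a per-unit tax t: Δq = t/7, so DWL = ½·t·(t/7) = t²/14.
At t = 12: DWL = 10.286. At t = 41: DWL = 120.071.
Increase = 120.071 − 10.286 = 109.79.

109.79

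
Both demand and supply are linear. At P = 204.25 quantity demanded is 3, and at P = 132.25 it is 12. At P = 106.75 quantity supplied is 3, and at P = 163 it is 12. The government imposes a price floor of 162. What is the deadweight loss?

Demand slope = (132.25 − 204.25)/(12 − 3) = −8, so P = 228.25 − 8Q.
Supply slope = (163 − 106.75)/(12 − 3) = 6.25, so P = 88 + 6.25Q.
Competitive equilibrium: 228.25 − 8Q = 88 + 6.25Q → Q* = 9.8421, P* = 149.5132.
At the floor P = 162, quantity demanded = (228.25 − 162)/8 = 8.2813.
Sellers' marginal cost at Q' = 8.2813: 88 + 6.25·8.2813 = 139.7581.
ΔQ = 9.8421 − 8.2813 = 1.5608; wedge = 162 − 139.7581 = 22.2419.
DWL = ½ × 1.5608 × 22.2419 = 17.36.

17.36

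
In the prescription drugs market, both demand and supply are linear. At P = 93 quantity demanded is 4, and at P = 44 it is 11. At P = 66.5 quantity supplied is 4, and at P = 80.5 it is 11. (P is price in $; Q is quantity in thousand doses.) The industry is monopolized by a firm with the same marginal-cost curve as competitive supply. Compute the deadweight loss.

Demand slope = (44 − 93)/(11 − 4) = −7, so P = 121 − 7Q.
Supply slope = (80.5 − 66.5)/(11 − 4) = 2, so P = 58.5 + 2Q.
Competitive equilibrium: 121 − 7Q = 58.5 + 2Q → Q* = 6.9444, P* = 72.3889.
Marginal revenue: MR = 121 − 14Q. Set MR = MC: 121 − 14Q = 58.5 + 2Q → Q_m = 3.9063.
Price P_m = 121 − 7·3.9063 = 93.6559; MC(Q_m) = 58.5 + 2·3.9063 = 66.3126.
Competitive Q* = 6.9444, so ΔQ = 3.0381; wedge = 93.6559 − 66.3126 = 27.3433.
Deadweight loss = ½ × 3.0381 × 27.3433 = $41.54 thousand.

$41.54 thousand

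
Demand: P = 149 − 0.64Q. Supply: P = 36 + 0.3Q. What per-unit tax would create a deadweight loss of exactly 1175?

47

Competitive equilibrium: 149 − 0.64Q = 36 + 0.3Q → Q* = 120.2128, P* = 72.0638.
A tax t gives ΔQ = t/0.94 and wedge t, so DWL = t²/1.88.
t²/1.88 = 1175 → t² = 2209 → t = 47.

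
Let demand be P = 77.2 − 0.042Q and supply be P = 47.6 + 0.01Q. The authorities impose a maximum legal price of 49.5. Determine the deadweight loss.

3739.22

Competitive equilibrium: 77.2 − 0.042Q = 47.6 + 0.01Q → Q* = 569.2308, P* = 53.2923.
At the ceiling P = 49.5, quantity supplied = (49.5 − 47.6)/0.01 = 190.
Willingness to pay at Q' = 190: 77.2 − 0.042·190 = 69.22.
ΔQ = 569.2308 − 190 = 379.2308; wedge = 69.22 − 49.5 = 19.72.
DWL = ½ × 379.2308 × 19.72 = 3739.22.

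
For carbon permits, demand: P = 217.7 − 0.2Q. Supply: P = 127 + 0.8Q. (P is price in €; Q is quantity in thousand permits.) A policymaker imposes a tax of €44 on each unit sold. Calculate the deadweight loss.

€968 thousand

Competitive equilibrium: 217.7 − 0.2Q = 127 + 0.8Q → Q* = 90.7, P* = 199.56.
With the tax, the buyer price exceeds the seller price by 44: (217.7 − 0.2Q) − (127 + 0.8Q) = 44 → Q' = 46.7.
ΔQ = 90.7 − 46.7 = 44; the wedge equals the tax, 44.
DWL = ½ × 44 × 44 = €968 thousand.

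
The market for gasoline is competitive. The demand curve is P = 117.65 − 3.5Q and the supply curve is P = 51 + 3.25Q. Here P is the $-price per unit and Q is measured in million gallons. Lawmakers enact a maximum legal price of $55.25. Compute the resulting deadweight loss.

Competitive equilibrium: 117.65 − 3.5Q = 51 + 3.25Q → Q* = 9.8741, P* = 83.0907.
At the ceiling P = 55.25, quantity supplied = (55.25 − 51)/3.25 = 1.3077.
Willingness to pay at Q' = 1.3077: 117.65 − 3.5·1.3077 = 113.0731.
ΔQ = 9.8741 − 1.3077 = 8.5664; wedge = 113.0731 − 55.25 = 57.8231.
Welfare loss = ½ × 8.5664 × 57.8231 = $247.67 million.

$247.67 million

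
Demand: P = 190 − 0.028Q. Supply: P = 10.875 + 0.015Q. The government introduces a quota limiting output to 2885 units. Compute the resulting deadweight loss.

Competitive equilibrium: 190 − 0.028Q = 10.875 + 0.015Q → Q* = 4165.6977, P* = 73.3605.
At Q = 2885: demand price = 190 − 0.028·2885 = 109.22; supply price = 10.875 + 0.015·2885 = 54.15.
ΔQ = 4165.6977 − 2885 = 1280.6977; wedge = 109.22 − 54.15 = 55.07.
DWL = ½ × 1280.6977 × 55.07 = 35264.01.

35264.01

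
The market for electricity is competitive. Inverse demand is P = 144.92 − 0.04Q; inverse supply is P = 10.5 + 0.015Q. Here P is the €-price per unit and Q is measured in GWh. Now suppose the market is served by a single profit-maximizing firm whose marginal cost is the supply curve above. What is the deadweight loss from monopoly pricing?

€29121.11

Competitive equilibrium: 144.92 − 0.04Q = 10.5 + 0.015Q → Q* = 2444, P* = 47.16.
Marginal revenue: MR = 144.92 − 0.08Q. Set MR = MC: 144.92 − 0.08Q = 10.5 + 0.015Q → Q_m = 1414.9474.
Price P_m = 144.92 − 0.04·1414.9474 = 88.3221; MC(Q_m) = 10.5 + 0.015·1414.9474 = 31.7242.
Competitive Q* = 2444, so ΔQ = 1029.0526; wedge = 88.3221 − 31.7242 = 56.5979.
Deadweight loss = ½ × 1029.0526 × 56.5979 = €29121.11.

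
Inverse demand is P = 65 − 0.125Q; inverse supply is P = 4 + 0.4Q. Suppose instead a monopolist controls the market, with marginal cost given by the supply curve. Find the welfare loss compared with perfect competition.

131.06

Competitive equilibrium: 65 − 0.125Q = 4 + 0.4Q → Q* = 116.1905, P* = 50.4762.
Marginal revenue: MR = 65 − 0.25Q. Set MR = MC: 65 − 0.25Q = 4 + 0.4Q → Q_m = 93.8462.
Price P_m = 65 − 0.125·93.8462 = 53.2692; MC(Q_m) = 4 + 0.4·93.8462 = 41.5385.
Competitive Q* = 116.1905, so ΔQ = 22.3443; wedge = 53.2692 − 41.5385 = 11.7307.
Welfare loss = ½ × 22.3443 × 11.7307 = 131.06.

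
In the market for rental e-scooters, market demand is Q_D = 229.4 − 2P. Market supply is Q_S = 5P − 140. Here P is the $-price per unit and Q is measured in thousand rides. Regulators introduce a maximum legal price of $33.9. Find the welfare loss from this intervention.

$3116.14 thousand

In inverse form: demand P = 114.7 − 0.5Q, supply P = 28 + 0.2Q.
Competitive equilibrium: 114.7 − 0.5Q = 28 + 0.2Q → Q* = 123.8571, P* = 52.7714.
At the ceiling P = 33.9, quantity supplied = (33.9 − 28)/0.2 = 29.5.
Willingness to pay at Q' = 29.5: 114.7 − 0.5·29.5 = 99.95.
ΔQ = 123.8571 − 29.5 = 94.3571; wedge = 99.95 − 33.9 = 66.05.
The triangle = ½ × 94.3571 × 66.05 = $3116.14 thousand.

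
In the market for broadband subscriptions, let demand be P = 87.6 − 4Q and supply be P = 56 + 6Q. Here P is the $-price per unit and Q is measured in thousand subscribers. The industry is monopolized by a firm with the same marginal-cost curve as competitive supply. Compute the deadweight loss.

$4.08 thousand

Competitive equilibrium: 87.6 − 4Q = 56 + 6Q → Q* = 3.16, P* = 74.96.
Marginal revenue: MR = 87.6 − 8Q. Set MR = MC: 87.6 − 8Q = 56 + 6Q → Q_m = 2.2571.
Price P_m = 87.6 − 4·2.2571 = 78.5716; MC(Q_m) = 56 + 6·2.2571 = 69.5426.
Competitive Q* = 3.16, so ΔQ = 0.9029; wedge = 78.5716 − 69.5426 = 9.029.
DWL = ½ × 0.9029 × 9.029 = $4.08 thousand.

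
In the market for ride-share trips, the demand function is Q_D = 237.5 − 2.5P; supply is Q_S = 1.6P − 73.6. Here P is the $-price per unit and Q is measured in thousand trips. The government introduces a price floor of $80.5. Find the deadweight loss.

In inverse form: demand P = 95 − 0.4Q, supply P = 46 + 0.625Q.
Competitive equilibrium: 95 − 0.4Q = 46 + 0.625Q → Q* = 47.8049, P* = 75.878.
At the floor P = 80.5, quantity demanded = (95 − 80.5)/0.4 = 36.25.
Sellers' marginal cost at Q' = 36.25: 46 + 0.625·36.25 = 68.6563.
ΔQ = 47.8049 − 36.25 = 11.5549; wedge = 80.5 − 68.6563 = 11.8437.
Deadweight loss = ½ × 11.5549 × 11.8437 = $68.43 thousand.

$68.43 thousand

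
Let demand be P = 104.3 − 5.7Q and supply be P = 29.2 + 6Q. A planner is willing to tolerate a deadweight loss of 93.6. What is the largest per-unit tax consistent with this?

Competitive equilibrium: 104.3 − 5.7Q = 29.2 + 6Q → Q* = 6.4188, P* = 67.7128.
A tax t gives ΔQ = t/11.7 and wedge t, so DWL = t²/23.4.
t²/23.4 = 93.6 → t² = 2190.24 → t = 46.8.

46.8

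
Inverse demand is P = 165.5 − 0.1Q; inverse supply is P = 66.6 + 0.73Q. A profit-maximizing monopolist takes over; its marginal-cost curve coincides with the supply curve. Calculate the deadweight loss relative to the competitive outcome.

Competitive equilibrium: 165.5 − 0.1Q = 66.6 + 0.73Q → Q* = 119.1566, P* = 153.5843.
Marginal revenue: MR = 165.5 − 0.2Q. Set MR = MC: 165.5 − 0.2Q = 66.6 + 0.73Q → Q_m = 106.3441.
Price P_m = 165.5 − 0.1·106.3441 = 154.8656; MC(Q_m) = 66.6 + 0.73·106.3441 = 144.2312.
Competitive Q* = 119.1566, so ΔQ = 12.8125; wedge = 154.8656 − 144.2312 = 10.6344.
The triangle = ½ × 12.8125 × 10.6344 = 68.13.

68.13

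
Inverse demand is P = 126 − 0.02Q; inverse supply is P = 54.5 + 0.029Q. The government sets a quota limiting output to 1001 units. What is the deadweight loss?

Competitive equilibrium: 126 − 0.02Q = 54.5 + 0.029Q → Q* = 1459.1837, P* = 96.8163.
At Q = 1001: demand price = 126 − 0.02·1001 = 105.98; supply price = 54.5 + 0.029·1001 = 83.529.
ΔQ = 1459.1837 − 1001 = 458.1837; wedge = 105.98 − 83.529 = 22.451.
Deadweight loss = ½ × 458.1837 × 22.451 = 5143.34.

5143.34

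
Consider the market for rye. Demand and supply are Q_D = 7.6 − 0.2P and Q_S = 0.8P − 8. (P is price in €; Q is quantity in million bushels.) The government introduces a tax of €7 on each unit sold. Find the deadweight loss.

€3.92 million

In inverse form: demand P = 38 − 5Q, supply P = 10 + 1.25Q.
Competitive equilibrium: 38 − 5Q = 10 + 1.25Q → Q* = 4.48, P* = 15.6.
With the tax, the buyer price exceeds the seller price by 7: (38 − 5Q) − (10 + 1.25Q) = 7 → Q' = 3.36.
ΔQ = 4.48 − 3.36 = 1.12; the wedge equals the tax, 7.
Welfare loss = ½ × 1.12 × 7 = €3.92 million.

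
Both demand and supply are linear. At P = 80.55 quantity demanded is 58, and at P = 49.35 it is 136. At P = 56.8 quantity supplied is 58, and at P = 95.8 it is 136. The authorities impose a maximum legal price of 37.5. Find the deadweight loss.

1900.60

Demand slope = (49.35 − 80.55)/(136 − 58) = −0.4, so P = 103.75 − 0.4Q.
Supply slope = (95.8 − 56.8)/(136 − 58) = 0.5, so P = 27.8 + 0.5Q.
Competitive equilibrium: 103.75 − 0.4Q = 27.8 + 0.5Q → Q* = 84.3889, P* = 69.9944.
At the ceiling P = 37.5, quantity supplied = (37.5 − 27.8)/0.5 = 19.4.
Willingness to pay at Q' = 19.4: 103.75 − 0.4·19.4 = 95.99.
ΔQ = 84.3889 − 19.4 = 64.9889; wedge = 95.99 − 37.5 = 58.49.
DWL = ½ × 64.9889 × 58.49 = 1900.60.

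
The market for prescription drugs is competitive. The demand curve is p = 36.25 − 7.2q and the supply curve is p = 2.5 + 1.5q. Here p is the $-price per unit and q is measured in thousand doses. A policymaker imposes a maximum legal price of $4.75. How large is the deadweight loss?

$24.63 thousand

Competitive equilibrium: 36.25 − 7.2q = 2.5 + 1.5q → q* = 3.8793, p* = 8.319.
At the ceiling p = 4.75, quantity supplied = (4.75 − 2.5)/1.5 = 1.5.
Willingness to pay at q' = 1.5: 36.25 − 7.2·1.5 = 25.45.
Δq = 3.8793 − 1.5 = 2.3793; wedge = 25.45 − 4.75 = 20.7.
Welfare loss = ½ × 2.3793 × 20.7 = $24.63 thousand.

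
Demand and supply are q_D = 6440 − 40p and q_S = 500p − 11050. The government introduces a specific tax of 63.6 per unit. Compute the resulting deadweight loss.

In inverse form: demand p = 161 − 0.025q, supply p = 22.1 + 0.002q.
Competitive equilibrium: 161 − 0.025q = 22.1 + 0.002q → q* = 5144.44444, p* = 32.38889.
With the tax, the buyer price exceeds the seller price by 63.6: (161 − 0.025q) − (22.1 + 0.002q) = 63.6 → q' = 2788.88889.
Δq = 5144.44444 − 2788.88889 = 2355.55555; the wedge equals the tax, 63.6.
The triangle = ½ × 2355.55555 × 63.6 = 74906.67.

74906.67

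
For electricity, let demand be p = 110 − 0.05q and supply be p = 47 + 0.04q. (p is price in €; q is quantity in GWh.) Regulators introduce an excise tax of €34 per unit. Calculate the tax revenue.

Competitive equilibrium: 110 − 0.05q = 47 + 0.04q → q* = 700, p* = 75.
With the tax, the buyer price exceeds the seller price by 34: (110 − 0.05q) − (47 + 0.04q) = 34 → q' = 322.22222.
Tax revenue = 34 × 322.22222 = €10955.56.

€10955.56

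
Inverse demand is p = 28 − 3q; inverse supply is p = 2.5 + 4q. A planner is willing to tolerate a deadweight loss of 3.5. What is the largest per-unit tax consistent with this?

Competitive equilibrium: 28 − 3q = 2.5 + 4q → q* = 3.6429, p* = 17.0714.
A tax t gives Δq = t/7 and wedge t, so DWL = t²/14.
t²/14 = 3.5 → t² = 49 → t = 7.

7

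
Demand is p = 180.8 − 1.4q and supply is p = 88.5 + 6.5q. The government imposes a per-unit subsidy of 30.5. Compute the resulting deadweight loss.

Competitive equilibrium: 180.8 − 1.4q = 88.5 + 6.5q → q* = 11.6835, p* = 164.443.
The subsidy lowers effective supply by 30.5: p = 58 + 6.5q.
New quantity: 180.8 − 1.4q = 58 + 6.5q → q' = 15.5443.
Overproduction Δq = 15.5443 − 11.6835 = 3.8608; wedge = subsidy = 30.5.
Welfare loss = ½ × 3.8608 × 30.5 = 58.88.

58.88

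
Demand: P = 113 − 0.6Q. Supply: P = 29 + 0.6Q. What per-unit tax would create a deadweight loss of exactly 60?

12

Competitive equilibrium: 113 − 0.6Q = 29 + 0.6Q → Q* = 70, P* = 71.
A tax t gives ΔQ = t/1.2 and wedge t, so DWL = t²/2.4.
t²/2.4 = 60 → t² = 144 → t = 12.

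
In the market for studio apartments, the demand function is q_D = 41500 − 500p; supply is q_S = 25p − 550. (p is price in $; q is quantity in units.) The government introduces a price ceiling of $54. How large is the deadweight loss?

In inverse form: demand p = 83 − 0.002q, supply p = 22 + 0.04q.
Competitive equilibrium: 83 − 0.002q = 22 + 0.04q → q* = 1452.381, p* = 80.0952.
At the ceiling p = 54, quantity supplied = (54 − 22)/0.04 = 800.
Willingness to pay at q' = 800: 83 − 0.002·800 = 81.4.
Δq = 1452.381 − 800 = 652.381; wedge = 81.4 − 54 = 27.4.
DWL = ½ × 652.381 × 27.4 = $8937.62.

$8937.62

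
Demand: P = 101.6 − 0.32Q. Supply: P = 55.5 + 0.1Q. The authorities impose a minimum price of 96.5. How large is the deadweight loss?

1848.63

Competitive equilibrium: 101.6 − 0.32Q = 55.5 + 0.1Q → Q* = 109.7619, P* = 66.4762.
At the floor P = 96.5, quantity demanded = (101.6 − 96.5)/0.32 = 15.9375.
Sellers' marginal cost at Q' = 15.9375: 55.5 + 0.1·15.9375 = 57.0938.
ΔQ = 109.7619 − 15.9375 = 93.8244; wedge = 96.5 − 57.0938 = 39.4062.
Deadweight loss = ½ × 93.8244 × 39.4062 = 1848.63.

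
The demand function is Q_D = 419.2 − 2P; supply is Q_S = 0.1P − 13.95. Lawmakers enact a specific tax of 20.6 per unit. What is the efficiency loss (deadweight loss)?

In inverse form: demand P = 209.6 − 0.5Q, supply P = 139.5 + 10Q.
Competitive equilibrium: 209.6 − 0.5Q = 139.5 + 10Q → Q* = 6.6762, P* = 206.2619.
With the tax, the buyer price exceeds the seller price by 20.6: (209.6 − 0.5Q) − (139.5 + 10Q) = 20.6 → Q' = 4.7143.
ΔQ = 6.6762 − 4.7143 = 1.9619; the wedge equals the tax, 20.6.
DWL = ½ × 1.9619 × 20.6 = 20.21.

20.21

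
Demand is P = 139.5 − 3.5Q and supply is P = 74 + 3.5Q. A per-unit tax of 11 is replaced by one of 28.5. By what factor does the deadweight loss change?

6.713

Competitive equilibrium: 139.5 − 3.5Q = 74 + 3.5Q → Q* = 9.3571, P* = 106.75.
For a per-unit tax t: ΔQ = t/7, so DWL = ½·t·(t/7) = t²/14.
At t = 11: DWL = 8.643. At t = 28.5: DWL = 58.018.
Ratio = (28.5/11)² = 6.713.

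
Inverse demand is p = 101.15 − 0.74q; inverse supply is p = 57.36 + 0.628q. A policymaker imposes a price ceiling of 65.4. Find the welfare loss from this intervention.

Competitive equilibrium: 101.15 − 0.74q = 57.36 + 0.628q → q* = 32.0102, p* = 77.4624.
At the ceiling p = 65.4, quantity supplied = (65.4 − 57.36)/0.628 = 12.8025.
Willingness to pay at q' = 12.8025: 101.15 − 0.74·12.8025 = 91.6762.
Δq = 32.0102 − 12.8025 = 19.2077; wedge = 91.6762 − 65.4 = 26.2762.
Deadweight loss = ½ × 19.2077 × 26.2762 = 252.35.

252.35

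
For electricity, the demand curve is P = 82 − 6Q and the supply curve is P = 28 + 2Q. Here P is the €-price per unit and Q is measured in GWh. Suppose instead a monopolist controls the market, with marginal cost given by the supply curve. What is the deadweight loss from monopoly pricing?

€33.47

Competitive equilibrium: 82 − 6Q = 28 + 2Q → Q* = 6.75, P* = 41.5.
Marginal revenue: MR = 82 − 12Q. Set MR = MC: 82 − 12Q = 28 + 2Q → Q_m = 3.85714.
Price P_m = 82 − 6·3.85714 = 58.85716; MC(Q_m) = 28 + 2·3.85714 = 35.71428.
Competitive Q* = 6.75, so ΔQ = 2.89286; wedge = 58.85716 − 35.71428 = 23.14288.
DWL = ½ × 2.89286 × 23.14288 = €33.47.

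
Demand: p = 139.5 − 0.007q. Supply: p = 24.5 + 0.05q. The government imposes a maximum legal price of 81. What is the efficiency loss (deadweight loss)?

Competitive equilibrium: 139.5 − 0.007q = 24.5 + 0.05q → q* = 2017.5439, p* = 125.3772.
At the ceiling p = 81, quantity supplied = (81 − 24.5)/0.05 = 1130.
Willingness to pay at q' = 1130: 139.5 − 0.007·1130 = 131.59.
Δq = 2017.5439 − 1130 = 887.5439; wedge = 131.59 − 81 = 50.59.
DWL = ½ × 887.5439 × 50.59 = 22450.42.

22450.42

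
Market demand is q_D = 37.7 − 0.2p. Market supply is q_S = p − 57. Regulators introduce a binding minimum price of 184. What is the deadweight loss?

1325.10

In inverse form: demand p = 188.5 − 5q, supply p = 57 + q.
Competitive equilibrium: 188.5 − 5q = 57 + q → q* = 21.9167, p* = 78.9167.
At the floor p = 184, quantity demanded = (188.5 − 184)/5 = 0.9.
Sellers' marginal cost at q' = 0.9: 57 + 1·0.9 = 57.9.
Δq = 21.9167 − 0.9 = 21.0167; wedge = 184 − 57.9 = 126.1.
Welfare loss = ½ × 21.0167 × 126.1 = 1325.10.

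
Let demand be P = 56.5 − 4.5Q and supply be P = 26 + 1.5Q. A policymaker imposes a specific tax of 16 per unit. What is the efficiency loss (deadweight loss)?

Competitive equilibrium: 56.5 − 4.5Q = 26 + 1.5Q → Q* = 5.0833, P* = 33.625.
With the tax, the buyer price exceeds the seller price by 16: (56.5 − 4.5Q) − (26 + 1.5Q) = 16 → Q' = 2.4167.
ΔQ = 5.0833 − 2.4167 = 2.6666; the wedge equals the tax, 16.
Deadweight loss = ½ × 2.6666 × 16 = 21.33.

21.33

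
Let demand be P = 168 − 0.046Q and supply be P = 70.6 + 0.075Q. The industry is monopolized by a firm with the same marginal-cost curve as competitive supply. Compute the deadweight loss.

Competitive equilibrium: 168 − 0.046Q = 70.6 + 0.075Q → Q* = 804.95868, P* = 130.9719.
Marginal revenue: MR = 168 − 0.092Q. Set MR = MC: 168 − 0.092Q = 70.6 + 0.075Q → Q_m = 583.23353.
Price P_m = 168 − 0.046·583.23353 = 141.17126; MC(Q_m) = 70.6 + 0.075·583.23353 = 114.34251.
Competitive Q* = 804.95868, so ΔQ = 221.72515; wedge = 141.17126 − 114.34251 = 26.82875.
Deadweight loss = ½ × 221.72515 × 26.82875 = 2974.30.

2974.30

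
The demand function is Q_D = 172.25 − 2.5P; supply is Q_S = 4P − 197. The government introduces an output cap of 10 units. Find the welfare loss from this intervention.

In inverse form: demand P = 68.9 − 0.4Q, supply P = 49.25 + 0.25Q.
Competitive equilibrium: 68.9 − 0.4Q = 49.25 + 0.25Q → Q* = 30.2308, P* = 56.8077.
At Q = 10: demand price = 68.9 − 0.4·10 = 64.9; supply price = 49.25 + 0.25·10 = 51.75.
ΔQ = 30.2308 − 10 = 20.2308; wedge = 64.9 − 51.75 = 13.15.
The triangle = ½ × 20.2308 × 13.15 = 133.02.

133.02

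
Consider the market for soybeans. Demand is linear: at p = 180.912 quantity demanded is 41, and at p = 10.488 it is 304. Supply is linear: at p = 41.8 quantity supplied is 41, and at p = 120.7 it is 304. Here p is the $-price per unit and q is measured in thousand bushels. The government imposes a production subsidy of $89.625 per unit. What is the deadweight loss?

$4236.62 thousand

Demand slope = (10.488 − 180.912)/(304 − 41) = −0.648, so p = 207.48 − 0.648q.
Supply slope = (120.7 − 41.8)/(304 − 41) = 0.3, so p = 29.5 + 0.3q.
Competitive equilibrium: 207.48 − 0.648q = 29.5 + 0.3q → q* = 187.74262, p* = 85.82278.
The subsidy lowers effective supply by 89.625: p = 0.3q − 60.125.
New quantity: 207.48 − 0.648q = 0.3q − 60.125 → q' = 282.28376.
Overproduction Δq = 282.28376 − 187.74262 = 94.54114; wedge = subsidy = 89.625.
The triangle = ½ × 94.54114 × 89.625 = $4236.62 thousand.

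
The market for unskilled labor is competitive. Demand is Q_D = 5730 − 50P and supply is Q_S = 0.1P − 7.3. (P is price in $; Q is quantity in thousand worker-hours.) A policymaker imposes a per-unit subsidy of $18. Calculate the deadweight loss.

In inverse form: demand P = 114.6 − 0.02Q, supply P = 73 + 10Q.
Competitive equilibrium: 114.6 − 0.02Q = 73 + 10Q → Q* = 4.1517, P* = 114.517.
The subsidy lowers effective supply by 18: P = 55 + 10Q.
New quantity: 114.6 − 0.02Q = 55 + 10Q → Q' = 5.9481.
Overproduction ΔQ = 5.9481 − 4.1517 = 1.7964; wedge = subsidy = 18.
DWL = ½ × 1.7964 × 18 = $16.17 thousand.

$16.17 thousand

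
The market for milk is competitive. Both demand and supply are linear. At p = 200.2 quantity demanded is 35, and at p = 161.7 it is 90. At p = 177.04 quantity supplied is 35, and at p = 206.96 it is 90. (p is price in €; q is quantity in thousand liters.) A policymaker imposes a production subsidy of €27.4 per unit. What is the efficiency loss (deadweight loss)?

Demand slope = (161.7 − 200.2)/(90 − 35) = −0.7, so p = 224.7 − 0.7q.
Supply slope = (206.96 − 177.04)/(90 − 35) = 0.544, so p = 158 + 0.544q.
Competitive equilibrium: 224.7 − 0.7q = 158 + 0.544q → q* = 53.6174, p* = 187.1678.
The subsidy lowers effective supply by 27.4: p = 130.6 + 0.544q.
New quantity: 224.7 − 0.7q = 130.6 + 0.544q → q' = 75.6431.
Overproduction Δq = 75.6431 − 53.6174 = 22.0257; wedge = subsidy = 27.4.
Welfare loss = ½ × 22.0257 × 27.4 = €301.75 thousand.

€301.75 thousand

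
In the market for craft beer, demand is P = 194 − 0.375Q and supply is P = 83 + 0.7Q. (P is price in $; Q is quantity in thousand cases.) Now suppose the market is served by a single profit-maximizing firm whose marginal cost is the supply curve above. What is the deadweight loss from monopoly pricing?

Competitive equilibrium: 194 − 0.375Q = 83 + 0.7Q → Q* = 103.2558, P* = 155.2791.
Marginal revenue: MR = 194 − 0.75Q. Set MR = MC: 194 − 0.75Q = 83 + 0.7Q → Q_m = 76.5517.
Price P_m = 194 − 0.375·76.5517 = 165.2931; MC(Q_m) = 83 + 0.7·76.5517 = 136.5862.
Competitive Q* = 103.2558, so ΔQ = 26.7041; wedge = 165.2931 − 136.5862 = 28.7069.
Welfare loss = ½ × 26.7041 × 28.7069 = $383.30 thousand.

$383.30 thousand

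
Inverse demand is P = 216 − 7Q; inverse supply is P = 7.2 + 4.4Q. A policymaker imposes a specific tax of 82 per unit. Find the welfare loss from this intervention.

294.91

Competitive equilibrium: 216 − 7Q = 7.2 + 4.4Q → Q* = 18.3158, P* = 87.7895.
With the tax, the buyer price exceeds the seller price by 82: (216 − 7Q) − (7.2 + 4.4Q) = 82 → Q' = 11.1228.
ΔQ = 18.3158 − 11.1228 = 7.193; the wedge equals the tax, 82.
Welfare loss = ½ × 7.193 × 82 = 294.91.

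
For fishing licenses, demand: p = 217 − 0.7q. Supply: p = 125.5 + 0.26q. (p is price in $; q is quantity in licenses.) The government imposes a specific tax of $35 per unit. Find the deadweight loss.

$638.02

Competitive equilibrium: 217 − 0.7q = 125.5 + 0.26q → q* = 95.3125, p* = 150.2813.
With the tax, the buyer price exceeds the seller price by 35: (217 − 0.7q) − (125.5 + 0.26q) = 35 → q' = 58.8542.
Δq = 95.3125 − 58.8542 = 36.4583; the wedge equals the tax, 35.
The triangle = ½ × 36.4583 × 35 = $638.02.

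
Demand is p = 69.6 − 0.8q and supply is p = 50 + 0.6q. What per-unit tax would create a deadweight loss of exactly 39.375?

Competitive equilibrium: 69.6 − 0.8q = 50 + 0.6q → q* = 14, p* = 58.4.
A tax t gives Δq = t/1.4 and wedge t, so DWL = t²/2.8.
t²/2.8 = 39.375 → t² = 110.25 → t = 10.5.

10.5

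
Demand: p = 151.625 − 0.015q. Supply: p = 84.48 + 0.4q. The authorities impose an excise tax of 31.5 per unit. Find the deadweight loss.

1195.48

Competitive equilibrium: 151.625 − 0.015q = 84.48 + 0.4q → q* = 161.7952, p* = 149.1981.
With the tax, the buyer price exceeds the seller price by 31.5: (151.625 − 0.015q) − (84.48 + 0.4q) = 31.5 → q' = 85.8916.
Δq = 161.7952 − 85.8916 = 75.9036; the wedge equals the tax, 31.5.
The triangle = ½ × 75.9036 × 31.5 = 1195.48.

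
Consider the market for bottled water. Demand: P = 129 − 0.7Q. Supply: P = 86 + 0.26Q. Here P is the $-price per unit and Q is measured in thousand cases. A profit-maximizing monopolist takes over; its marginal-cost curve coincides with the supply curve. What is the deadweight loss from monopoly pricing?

Competitive equilibrium: 129 − 0.7Q = 86 + 0.26Q → Q* = 44.79167, P* = 97.64583.
Marginal revenue: MR = 129 − 1.4Q. Set MR = MC: 129 − 1.4Q = 86 + 0.26Q → Q_m = 25.90361.
Price P_m = 129 − 0.7·25.90361 = 110.86747; MC(Q_m) = 86 + 0.26·25.90361 = 92.73494.
Competitive Q* = 44.79167, so ΔQ = 18.88806; wedge = 110.86747 − 92.73494 = 18.13253.
Deadweight loss = ½ × 18.88806 × 18.13253 = $171.24 thousand.

$171.24 thousand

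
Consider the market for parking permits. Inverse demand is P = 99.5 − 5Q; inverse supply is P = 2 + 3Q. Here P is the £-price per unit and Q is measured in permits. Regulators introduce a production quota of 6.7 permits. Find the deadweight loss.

£120.45

Competitive equilibrium: 99.5 − 5Q = 2 + 3Q → Q* = 12.1875, P* = 38.5625.
At Q = 6.7: demand price = 99.5 − 5·6.7 = 66; supply price = 2 + 3·6.7 = 22.1.
ΔQ = 12.1875 − 6.7 = 5.4875; wedge = 66 − 22.1 = 43.9.
Welfare loss = ½ × 5.4875 × 43.9 = £120.45.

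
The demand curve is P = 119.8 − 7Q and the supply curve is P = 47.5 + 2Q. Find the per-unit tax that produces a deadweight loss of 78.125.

Competitive equilibrium: 119.8 − 7Q = 47.5 + 2Q → Q* = 8.0333, P* = 63.5667.
A tax t gives ΔQ = t/9 and wedge t, so DWL = t²/18.
t²/18 = 78.125 → t² = 1406.25 → t = 37.5.

37.5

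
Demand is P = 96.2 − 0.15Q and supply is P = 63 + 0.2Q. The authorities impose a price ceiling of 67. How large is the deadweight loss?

Competitive equilibrium: 96.2 − 0.15Q = 63 + 0.2Q → Q* = 94.8571, P* = 81.9714.
At the ceiling P = 67, quantity supplied = (67 − 63)/0.2 = 20.
Willingness to pay at Q' = 20: 96.2 − 0.15·20 = 93.2.
ΔQ = 94.8571 − 20 = 74.8571; wedge = 93.2 − 67 = 26.2.
Deadweight loss = ½ × 74.8571 × 26.2 = 980.63.

980.63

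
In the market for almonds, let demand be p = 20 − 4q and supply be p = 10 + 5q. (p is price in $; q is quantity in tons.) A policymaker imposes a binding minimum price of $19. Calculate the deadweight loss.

Competitive equilibrium: 20 − 4q = 10 + 5q → q* = 1.1111, p* = 15.5556.
At the floor p = 19, quantity demanded = (20 − 19)/4 = 0.25.
Sellers' marginal cost at q' = 0.25: 10 + 5·0.25 = 11.25.
Δq = 1.1111 − 0.25 = 0.8611; wedge = 19 − 11.25 = 7.75.
Deadweight loss = ½ × 0.8611 × 7.75 = $3.34.

$3.34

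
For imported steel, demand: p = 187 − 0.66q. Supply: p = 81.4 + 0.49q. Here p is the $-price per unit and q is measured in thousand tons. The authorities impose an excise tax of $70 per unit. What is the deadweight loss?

Competitive equilibrium: 187 − 0.66q = 81.4 + 0.49q → q* = 91.82609, p* = 126.39478.
With the tax, the buyer price exceeds the seller price by 70: (187 − 0.66q) − (81.4 + 0.49q) = 70 → q' = 30.95652.
Δq = 91.82609 − 30.95652 = 60.86957; the wedge equals the tax, 70.
The triangle = ½ × 60.86957 × 70 = $2130.43 thousand.

$2130.43 thousand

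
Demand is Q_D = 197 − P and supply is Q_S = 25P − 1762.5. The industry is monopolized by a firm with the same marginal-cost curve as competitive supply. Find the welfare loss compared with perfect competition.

In inverse form: demand P = 197 − Q, supply P = 70.5 + 0.04Q.
Competitive equilibrium: 197 − Q = 70.5 + 0.04Q → Q* = 121.6346, P* = 75.3654.
Marginal revenue: MR = 197 − 2Q. Set MR = MC: 197 − 2Q = 70.5 + 0.04Q → Q_m = 62.0098.
Price P_m = 197 − 1·62.0098 = 134.9902; MC(Q_m) = 70.5 + 0.04·62.0098 = 72.9804.
Competitive Q* = 121.6346, so ΔQ = 59.6248; wedge = 134.9902 − 72.9804 = 62.0098.
The triangle = ½ × 59.6248 × 62.0098 = 1848.66.

1848.66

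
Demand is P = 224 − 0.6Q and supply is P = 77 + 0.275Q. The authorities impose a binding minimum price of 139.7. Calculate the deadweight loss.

330.86

Competitive equilibrium: 224 − 0.6Q = 77 + 0.275Q → Q* = 168, P* = 123.2.
At the floor P = 139.7, quantity demanded = (224 − 139.7)/0.6 = 140.5.
Sellers' marginal cost at Q' = 140.5: 77 + 0.275·140.5 = 115.6375.
ΔQ = 168 − 140.5 = 27.5; wedge = 139.7 − 115.6375 = 24.0625.
DWL = ½ × 27.5 × 24.0625 = 330.86.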